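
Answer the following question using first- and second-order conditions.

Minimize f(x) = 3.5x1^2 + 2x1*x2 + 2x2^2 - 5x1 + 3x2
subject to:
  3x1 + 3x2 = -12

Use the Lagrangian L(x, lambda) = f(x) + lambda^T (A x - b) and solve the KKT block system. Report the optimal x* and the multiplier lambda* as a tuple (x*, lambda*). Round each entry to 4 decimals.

Form the Lagrangian:
  L(x, lambda) = (1/2) x^T Q x + c^T x + lambda^T (A x - b)
Stationarity (grad_x L = 0): Q x + c + A^T lambda = 0.
Primal feasibility: A x = b.

This gives the KKT block system:
  [ Q   A^T ] [ x     ]   [-c ]
  [ A    0  ] [ lambda ] = [ b ]

Solving the linear system:
  x*      = (0, -4)
  lambda* = (4.3333)
  f(x*)   = 20

x* = (0, -4), lambda* = (4.3333)


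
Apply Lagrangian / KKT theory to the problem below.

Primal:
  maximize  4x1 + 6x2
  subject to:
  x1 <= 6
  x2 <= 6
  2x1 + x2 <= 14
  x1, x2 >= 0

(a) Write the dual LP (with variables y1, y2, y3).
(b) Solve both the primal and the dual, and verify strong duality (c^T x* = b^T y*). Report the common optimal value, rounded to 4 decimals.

The standard primal-dual pair for 'max c^T x s.t. A x <= b, x >= 0' is:
  Dual:  min b^T y  s.t.  A^T y >= c,  y >= 0.

So the dual LP is:
  minimize  6y1 + 6y2 + 14y3
  subject to:
    y1 + 2y3 >= 4
    y2 + y3 >= 6
    y1, y2, y3 >= 0

Solving the primal: x* = (4, 6).
  primal value c^T x* = 52.
Solving the dual: y* = (0, 4, 2).
  dual value b^T y* = 52.
Strong duality: c^T x* = b^T y*. Confirmed.

52


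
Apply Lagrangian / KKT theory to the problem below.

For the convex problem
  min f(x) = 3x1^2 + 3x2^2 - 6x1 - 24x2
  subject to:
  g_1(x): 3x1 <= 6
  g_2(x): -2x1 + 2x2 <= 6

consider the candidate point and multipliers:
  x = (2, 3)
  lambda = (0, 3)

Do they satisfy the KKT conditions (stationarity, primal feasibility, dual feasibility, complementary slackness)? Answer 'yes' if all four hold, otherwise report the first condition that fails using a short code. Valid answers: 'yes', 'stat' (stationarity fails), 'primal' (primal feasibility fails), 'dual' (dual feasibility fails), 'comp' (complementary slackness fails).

Gradient of f: grad f(x) = Q x + c = (6, -6)
Constraint values g_i(x) = a_i^T x - b_i:
  g_1((2, 3)) = 0
  g_2((2, 3)) = -4
Stationarity residual: grad f(x) + sum_i lambda_i a_i = (0, 0)
  -> stationarity OK
Primal feasibility (all g_i <= 0): OK
Dual feasibility (all lambda_i >= 0): OK
Complementary slackness (lambda_i * g_i(x) = 0 for all i): FAILS

Verdict: the first failing condition is complementary_slackness -> comp.

comp


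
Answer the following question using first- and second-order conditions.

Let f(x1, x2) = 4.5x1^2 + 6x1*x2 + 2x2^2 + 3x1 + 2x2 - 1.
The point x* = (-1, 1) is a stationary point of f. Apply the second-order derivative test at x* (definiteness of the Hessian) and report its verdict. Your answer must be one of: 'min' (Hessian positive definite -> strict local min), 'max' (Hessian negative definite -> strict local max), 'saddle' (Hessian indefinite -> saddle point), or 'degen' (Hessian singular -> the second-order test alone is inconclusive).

Compute the Hessian H = grad^2 f:
  H = [[9, 6], [6, 4]]
Verify stationarity: grad f(x*) = H x* + g = (0, 0).
Eigenvalues of H: 0, 13.
H has a zero eigenvalue (singular; positive semidefinite but not definite), so H is neither positive definite, negative definite, nor indefinite. The second-order test alone is inconclusive -> degen.
(Indeed, f is constant along the null direction of H through x*, so x* is not a strict local extremum.)

degen


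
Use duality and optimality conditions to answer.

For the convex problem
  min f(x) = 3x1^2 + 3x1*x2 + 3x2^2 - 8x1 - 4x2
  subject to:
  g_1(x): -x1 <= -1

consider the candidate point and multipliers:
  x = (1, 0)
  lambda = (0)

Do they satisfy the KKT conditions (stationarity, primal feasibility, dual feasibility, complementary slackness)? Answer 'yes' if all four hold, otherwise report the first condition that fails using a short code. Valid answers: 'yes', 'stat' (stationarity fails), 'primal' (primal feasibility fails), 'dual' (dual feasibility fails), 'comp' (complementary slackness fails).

Gradient of f: grad f(x) = Q x + c = (-2, -1)
Constraint values g_i(x) = a_i^T x - b_i:
  g_1((1, 0)) = 0
Stationarity residual: grad f(x) + sum_i lambda_i a_i = (-2, -1)
  -> stationarity FAILS
Primal feasibility (all g_i <= 0): OK
Dual feasibility (all lambda_i >= 0): OK
Complementary slackness (lambda_i * g_i(x) = 0 for all i): OK

Verdict: the first failing condition is stationarity -> stat.

stat


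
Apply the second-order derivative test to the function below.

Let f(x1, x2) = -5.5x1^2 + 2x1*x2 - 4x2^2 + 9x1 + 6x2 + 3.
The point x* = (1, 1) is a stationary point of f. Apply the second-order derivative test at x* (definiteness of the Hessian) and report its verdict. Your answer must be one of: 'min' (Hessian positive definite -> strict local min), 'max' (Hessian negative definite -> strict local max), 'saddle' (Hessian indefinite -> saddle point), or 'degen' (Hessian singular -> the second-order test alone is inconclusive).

Compute the Hessian H = grad^2 f:
  H = [[-11, 2], [2, -8]]
Verify stationarity: grad f(x*) = H x* + g = (0, 0).
Eigenvalues of H: -12, -7.
Both eigenvalues < 0, so H is negative definite -> x* is a strict local max.

max


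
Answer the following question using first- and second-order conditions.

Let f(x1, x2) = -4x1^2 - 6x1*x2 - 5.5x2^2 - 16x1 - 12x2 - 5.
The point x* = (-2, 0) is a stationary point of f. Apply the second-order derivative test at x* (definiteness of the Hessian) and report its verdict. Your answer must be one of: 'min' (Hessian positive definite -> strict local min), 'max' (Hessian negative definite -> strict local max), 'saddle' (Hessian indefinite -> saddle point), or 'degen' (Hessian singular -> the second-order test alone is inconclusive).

Compute the Hessian H = grad^2 f:
  H = [[-8, -6], [-6, -11]]
Verify stationarity: grad f(x*) = H x* + g = (0, 0).
Eigenvalues of H: -15.6847, -3.3153.
Both eigenvalues < 0, so H is negative definite -> x* is a strict local max.

max


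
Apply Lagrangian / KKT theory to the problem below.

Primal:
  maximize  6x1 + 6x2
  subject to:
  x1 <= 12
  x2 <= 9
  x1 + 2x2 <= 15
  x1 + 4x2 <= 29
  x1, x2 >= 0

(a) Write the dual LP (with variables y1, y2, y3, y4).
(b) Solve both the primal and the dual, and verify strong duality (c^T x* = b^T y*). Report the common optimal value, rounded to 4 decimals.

The standard primal-dual pair for 'max c^T x s.t. A x <= b, x >= 0' is:
  Dual:  min b^T y  s.t.  A^T y >= c,  y >= 0.

So the dual LP is:
  minimize  12y1 + 9y2 + 15y3 + 29y4
  subject to:
    y1 + y3 + y4 >= 6
    y2 + 2y3 + 4y4 >= 6
    y1, y2, y3, y4 >= 0

Solving the primal: x* = (12, 1.5).
  primal value c^T x* = 81.
Solving the dual: y* = (3, 0, 3, 0).
  dual value b^T y* = 81.
Strong duality: c^T x* = b^T y*. Confirmed.

81


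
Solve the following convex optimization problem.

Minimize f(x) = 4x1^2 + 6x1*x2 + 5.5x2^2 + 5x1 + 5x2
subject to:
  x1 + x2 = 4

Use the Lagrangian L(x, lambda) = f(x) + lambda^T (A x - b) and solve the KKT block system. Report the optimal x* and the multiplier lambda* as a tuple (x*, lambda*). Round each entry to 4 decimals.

Form the Lagrangian:
  L(x, lambda) = (1/2) x^T Q x + c^T x + lambda^T (A x - b)
Stationarity (grad_x L = 0): Q x + c + A^T lambda = 0.
Primal feasibility: A x = b.

This gives the KKT block system:
  [ Q   A^T ] [ x     ]   [-c ]
  [ A    0  ] [ lambda ] = [ b ]

Solving the linear system:
  x*      = (2.8571, 1.1429)
  lambda* = (-34.7143)
  f(x*)   = 79.4286

x* = (2.8571, 1.1429), lambda* = (-34.7143)


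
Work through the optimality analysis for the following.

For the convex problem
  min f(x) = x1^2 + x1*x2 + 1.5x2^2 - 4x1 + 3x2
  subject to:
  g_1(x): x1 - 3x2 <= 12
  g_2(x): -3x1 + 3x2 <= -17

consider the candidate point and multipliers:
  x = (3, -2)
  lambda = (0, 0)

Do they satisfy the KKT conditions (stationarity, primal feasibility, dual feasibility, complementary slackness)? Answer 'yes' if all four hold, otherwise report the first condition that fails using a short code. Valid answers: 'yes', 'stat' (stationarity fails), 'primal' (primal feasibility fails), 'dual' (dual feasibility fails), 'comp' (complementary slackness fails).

Gradient of f: grad f(x) = Q x + c = (0, 0)
Constraint values g_i(x) = a_i^T x - b_i:
  g_1((3, -2)) = -3
  g_2((3, -2)) = 2
Stationarity residual: grad f(x) + sum_i lambda_i a_i = (0, 0)
  -> stationarity OK
Primal feasibility (all g_i <= 0): FAILS
Dual feasibility (all lambda_i >= 0): OK
Complementary slackness (lambda_i * g_i(x) = 0 for all i): OK

Verdict: the first failing condition is primal_feasibility -> primal.

primal


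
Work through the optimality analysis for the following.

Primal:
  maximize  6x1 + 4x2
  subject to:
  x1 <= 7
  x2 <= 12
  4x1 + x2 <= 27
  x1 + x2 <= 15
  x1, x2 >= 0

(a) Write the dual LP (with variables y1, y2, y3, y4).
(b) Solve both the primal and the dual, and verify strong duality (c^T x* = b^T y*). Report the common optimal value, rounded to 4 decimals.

The standard primal-dual pair for 'max c^T x s.t. A x <= b, x >= 0' is:
  Dual:  min b^T y  s.t.  A^T y >= c,  y >= 0.

So the dual LP is:
  minimize  7y1 + 12y2 + 27y3 + 15y4
  subject to:
    y1 + 4y3 + y4 >= 6
    y2 + y3 + y4 >= 4
    y1, y2, y3, y4 >= 0

Solving the primal: x* = (4, 11).
  primal value c^T x* = 68.
Solving the dual: y* = (0, 0, 0.6667, 3.3333).
  dual value b^T y* = 68.
Strong duality: c^T x* = b^T y*. Confirmed.

68


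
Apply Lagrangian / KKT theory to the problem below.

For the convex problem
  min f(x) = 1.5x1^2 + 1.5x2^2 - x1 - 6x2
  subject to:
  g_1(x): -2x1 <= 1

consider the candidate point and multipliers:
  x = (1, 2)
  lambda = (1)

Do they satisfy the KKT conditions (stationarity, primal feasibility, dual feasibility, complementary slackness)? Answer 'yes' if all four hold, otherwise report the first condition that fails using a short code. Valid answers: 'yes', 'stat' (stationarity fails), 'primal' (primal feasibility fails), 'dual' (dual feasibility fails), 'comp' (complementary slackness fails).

Gradient of f: grad f(x) = Q x + c = (2, 0)
Constraint values g_i(x) = a_i^T x - b_i:
  g_1((1, 2)) = -3
Stationarity residual: grad f(x) + sum_i lambda_i a_i = (0, 0)
  -> stationarity OK
Primal feasibility (all g_i <= 0): OK
Dual feasibility (all lambda_i >= 0): OK
Complementary slackness (lambda_i * g_i(x) = 0 for all i): FAILS

Verdict: the first failing condition is complementary_slackness -> comp.

comp


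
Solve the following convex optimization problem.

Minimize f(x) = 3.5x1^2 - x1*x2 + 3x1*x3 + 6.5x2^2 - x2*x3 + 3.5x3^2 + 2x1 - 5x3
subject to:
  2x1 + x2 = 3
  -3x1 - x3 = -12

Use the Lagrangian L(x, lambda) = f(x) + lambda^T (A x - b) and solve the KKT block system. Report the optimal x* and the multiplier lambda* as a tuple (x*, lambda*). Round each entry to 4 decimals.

Form the Lagrangian:
  L(x, lambda) = (1/2) x^T Q x + c^T x + lambda^T (A x - b)
Stationarity (grad_x L = 0): Q x + c + A^T lambda = 0.
Primal feasibility: A x = b.

This gives the KKT block system:
  [ Q   A^T ] [ x     ]   [-c ]
  [ A    0  ] [ lambda ] = [ b ]

Solving the linear system:
  x*      = (2.5729, -2.1458, 4.2812)
  lambda* = (34.75, 34.8333)
  f(x*)   = 148.7448

x* = (2.5729, -2.1458, 4.2812), lambda* = (34.75, 34.8333)


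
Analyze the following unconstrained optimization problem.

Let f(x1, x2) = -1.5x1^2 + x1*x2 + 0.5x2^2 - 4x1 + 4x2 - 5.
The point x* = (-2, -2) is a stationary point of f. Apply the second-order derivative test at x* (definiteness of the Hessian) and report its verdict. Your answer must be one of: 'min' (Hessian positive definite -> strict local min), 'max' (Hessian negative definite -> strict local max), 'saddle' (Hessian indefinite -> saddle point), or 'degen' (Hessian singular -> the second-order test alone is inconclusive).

Compute the Hessian H = grad^2 f:
  H = [[-3, 1], [1, 1]]
Verify stationarity: grad f(x*) = H x* + g = (0, 0).
Eigenvalues of H: -3.2361, 1.2361.
Eigenvalues have mixed signs, so H is indefinite -> x* is a saddle point.

saddle


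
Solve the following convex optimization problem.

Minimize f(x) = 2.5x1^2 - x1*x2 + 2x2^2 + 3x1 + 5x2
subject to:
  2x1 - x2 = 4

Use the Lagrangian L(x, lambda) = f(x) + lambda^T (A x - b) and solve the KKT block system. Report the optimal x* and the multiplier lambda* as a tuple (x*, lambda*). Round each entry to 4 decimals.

Form the Lagrangian:
  L(x, lambda) = (1/2) x^T Q x + c^T x + lambda^T (A x - b)
Stationarity (grad_x L = 0): Q x + c + A^T lambda = 0.
Primal feasibility: A x = b.

This gives the KKT block system:
  [ Q   A^T ] [ x     ]   [-c ]
  [ A    0  ] [ lambda ] = [ b ]

Solving the linear system:
  x*      = (0.8824, -2.2353)
  lambda* = (-4.8235)
  f(x*)   = 5.3824

x* = (0.8824, -2.2353), lambda* = (-4.8235)


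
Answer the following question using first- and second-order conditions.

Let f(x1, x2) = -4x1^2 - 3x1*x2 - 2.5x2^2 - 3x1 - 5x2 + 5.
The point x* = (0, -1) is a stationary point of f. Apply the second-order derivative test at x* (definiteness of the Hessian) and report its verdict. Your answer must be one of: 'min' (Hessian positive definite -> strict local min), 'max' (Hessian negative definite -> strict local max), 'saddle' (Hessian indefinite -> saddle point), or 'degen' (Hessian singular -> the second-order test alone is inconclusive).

Compute the Hessian H = grad^2 f:
  H = [[-8, -3], [-3, -5]]
Verify stationarity: grad f(x*) = H x* + g = (0, 0).
Eigenvalues of H: -9.8541, -3.1459.
Both eigenvalues < 0, so H is negative definite -> x* is a strict local max.

max


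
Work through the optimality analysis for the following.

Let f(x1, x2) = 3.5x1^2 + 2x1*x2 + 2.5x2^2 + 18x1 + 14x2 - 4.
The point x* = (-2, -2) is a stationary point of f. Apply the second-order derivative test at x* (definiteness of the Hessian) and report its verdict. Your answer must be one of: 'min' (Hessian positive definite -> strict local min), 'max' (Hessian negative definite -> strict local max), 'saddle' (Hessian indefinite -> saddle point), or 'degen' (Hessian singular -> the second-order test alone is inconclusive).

Compute the Hessian H = grad^2 f:
  H = [[7, 2], [2, 5]]
Verify stationarity: grad f(x*) = H x* + g = (0, 0).
Eigenvalues of H: 3.7639, 8.2361.
Both eigenvalues > 0, so H is positive definite -> x* is a strict local min.

min


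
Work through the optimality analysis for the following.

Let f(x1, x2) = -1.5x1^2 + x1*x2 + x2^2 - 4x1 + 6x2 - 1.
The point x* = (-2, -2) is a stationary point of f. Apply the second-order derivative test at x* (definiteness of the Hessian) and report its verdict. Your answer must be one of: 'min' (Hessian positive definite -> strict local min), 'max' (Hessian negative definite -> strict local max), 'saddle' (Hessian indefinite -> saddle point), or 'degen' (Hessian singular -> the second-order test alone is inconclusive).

Compute the Hessian H = grad^2 f:
  H = [[-3, 1], [1, 2]]
Verify stationarity: grad f(x*) = H x* + g = (0, 0).
Eigenvalues of H: -3.1926, 2.1926.
Eigenvalues have mixed signs, so H is indefinite -> x* is a saddle point.

saddle


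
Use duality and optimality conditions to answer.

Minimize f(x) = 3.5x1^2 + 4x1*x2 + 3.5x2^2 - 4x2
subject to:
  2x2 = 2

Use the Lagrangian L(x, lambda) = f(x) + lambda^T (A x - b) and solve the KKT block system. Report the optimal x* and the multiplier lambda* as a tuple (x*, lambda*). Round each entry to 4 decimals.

Form the Lagrangian:
  L(x, lambda) = (1/2) x^T Q x + c^T x + lambda^T (A x - b)
Stationarity (grad_x L = 0): Q x + c + A^T lambda = 0.
Primal feasibility: A x = b.

This gives the KKT block system:
  [ Q   A^T ] [ x     ]   [-c ]
  [ A    0  ] [ lambda ] = [ b ]

Solving the linear system:
  x*      = (-0.5714, 1)
  lambda* = (-0.3571)
  f(x*)   = -1.6429

x* = (-0.5714, 1), lambda* = (-0.3571)


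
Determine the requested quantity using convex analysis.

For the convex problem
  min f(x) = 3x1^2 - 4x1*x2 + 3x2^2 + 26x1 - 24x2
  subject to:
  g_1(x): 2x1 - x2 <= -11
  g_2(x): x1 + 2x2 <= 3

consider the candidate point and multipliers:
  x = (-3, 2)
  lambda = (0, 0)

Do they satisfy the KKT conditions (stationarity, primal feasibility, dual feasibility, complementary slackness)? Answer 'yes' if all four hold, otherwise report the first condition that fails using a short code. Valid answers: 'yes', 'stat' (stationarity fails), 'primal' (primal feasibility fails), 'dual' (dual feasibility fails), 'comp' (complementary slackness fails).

Gradient of f: grad f(x) = Q x + c = (0, 0)
Constraint values g_i(x) = a_i^T x - b_i:
  g_1((-3, 2)) = 3
  g_2((-3, 2)) = -2
Stationarity residual: grad f(x) + sum_i lambda_i a_i = (0, 0)
  -> stationarity OK
Primal feasibility (all g_i <= 0): FAILS
Dual feasibility (all lambda_i >= 0): OK
Complementary slackness (lambda_i * g_i(x) = 0 for all i): OK

Verdict: the first failing condition is primal_feasibility -> primal.

primal


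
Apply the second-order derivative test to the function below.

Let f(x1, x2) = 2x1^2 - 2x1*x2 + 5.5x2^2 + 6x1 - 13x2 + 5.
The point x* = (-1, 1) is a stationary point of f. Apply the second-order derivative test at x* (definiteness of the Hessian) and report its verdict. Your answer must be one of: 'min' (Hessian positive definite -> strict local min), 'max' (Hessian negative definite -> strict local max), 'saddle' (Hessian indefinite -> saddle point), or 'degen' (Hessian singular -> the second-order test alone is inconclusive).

Compute the Hessian H = grad^2 f:
  H = [[4, -2], [-2, 11]]
Verify stationarity: grad f(x*) = H x* + g = (0, 0).
Eigenvalues of H: 3.4689, 11.5311.
Both eigenvalues > 0, so H is positive definite -> x* is a strict local min.

min


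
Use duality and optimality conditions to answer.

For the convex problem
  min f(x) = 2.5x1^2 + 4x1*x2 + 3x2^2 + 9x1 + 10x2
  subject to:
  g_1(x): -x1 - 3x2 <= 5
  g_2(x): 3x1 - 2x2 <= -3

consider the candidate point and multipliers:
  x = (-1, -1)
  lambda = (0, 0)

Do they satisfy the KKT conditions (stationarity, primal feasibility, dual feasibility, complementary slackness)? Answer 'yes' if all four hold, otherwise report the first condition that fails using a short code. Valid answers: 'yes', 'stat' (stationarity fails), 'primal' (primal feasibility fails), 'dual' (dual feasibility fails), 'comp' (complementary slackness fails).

Gradient of f: grad f(x) = Q x + c = (0, 0)
Constraint values g_i(x) = a_i^T x - b_i:
  g_1((-1, -1)) = -1
  g_2((-1, -1)) = 2
Stationarity residual: grad f(x) + sum_i lambda_i a_i = (0, 0)
  -> stationarity OK
Primal feasibility (all g_i <= 0): FAILS
Dual feasibility (all lambda_i >= 0): OK
Complementary slackness (lambda_i * g_i(x) = 0 for all i): OK

Verdict: the first failing condition is primal_feasibility -> primal.

primal


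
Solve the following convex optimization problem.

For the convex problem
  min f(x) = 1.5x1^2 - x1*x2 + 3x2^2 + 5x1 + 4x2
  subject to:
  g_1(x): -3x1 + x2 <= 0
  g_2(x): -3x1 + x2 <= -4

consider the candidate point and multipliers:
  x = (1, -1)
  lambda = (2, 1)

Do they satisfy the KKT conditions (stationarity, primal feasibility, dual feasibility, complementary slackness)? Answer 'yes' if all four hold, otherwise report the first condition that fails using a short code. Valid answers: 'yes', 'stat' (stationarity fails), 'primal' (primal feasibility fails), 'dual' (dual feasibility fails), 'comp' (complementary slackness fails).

Gradient of f: grad f(x) = Q x + c = (9, -3)
Constraint values g_i(x) = a_i^T x - b_i:
  g_1((1, -1)) = -4
  g_2((1, -1)) = 0
Stationarity residual: grad f(x) + sum_i lambda_i a_i = (0, 0)
  -> stationarity OK
Primal feasibility (all g_i <= 0): OK
Dual feasibility (all lambda_i >= 0): OK
Complementary slackness (lambda_i * g_i(x) = 0 for all i): FAILS

Verdict: the first failing condition is complementary_slackness -> comp.

comp


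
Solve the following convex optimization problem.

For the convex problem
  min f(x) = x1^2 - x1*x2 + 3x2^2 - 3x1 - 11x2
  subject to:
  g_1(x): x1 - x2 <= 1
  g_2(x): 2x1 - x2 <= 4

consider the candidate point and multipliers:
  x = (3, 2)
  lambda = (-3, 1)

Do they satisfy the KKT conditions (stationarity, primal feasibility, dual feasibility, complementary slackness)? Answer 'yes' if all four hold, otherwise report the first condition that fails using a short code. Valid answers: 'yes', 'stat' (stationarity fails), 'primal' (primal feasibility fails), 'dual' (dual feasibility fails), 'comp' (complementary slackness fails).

Gradient of f: grad f(x) = Q x + c = (1, -2)
Constraint values g_i(x) = a_i^T x - b_i:
  g_1((3, 2)) = 0
  g_2((3, 2)) = 0
Stationarity residual: grad f(x) + sum_i lambda_i a_i = (0, 0)
  -> stationarity OK
Primal feasibility (all g_i <= 0): OK
Dual feasibility (all lambda_i >= 0): FAILS
Complementary slackness (lambda_i * g_i(x) = 0 for all i): OK

Verdict: the first failing condition is dual_feasibility -> dual.

dual


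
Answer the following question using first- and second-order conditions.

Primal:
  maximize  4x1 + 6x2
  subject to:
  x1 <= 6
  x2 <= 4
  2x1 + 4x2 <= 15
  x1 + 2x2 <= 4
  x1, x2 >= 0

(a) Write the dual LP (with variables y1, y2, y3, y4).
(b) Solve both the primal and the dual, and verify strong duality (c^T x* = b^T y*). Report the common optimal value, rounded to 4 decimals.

The standard primal-dual pair for 'max c^T x s.t. A x <= b, x >= 0' is:
  Dual:  min b^T y  s.t.  A^T y >= c,  y >= 0.

So the dual LP is:
  minimize  6y1 + 4y2 + 15y3 + 4y4
  subject to:
    y1 + 2y3 + y4 >= 4
    y2 + 4y3 + 2y4 >= 6
    y1, y2, y3, y4 >= 0

Solving the primal: x* = (4, 0).
  primal value c^T x* = 16.
Solving the dual: y* = (0, 0, 0, 4).
  dual value b^T y* = 16.
Strong duality: c^T x* = b^T y*. Confirmed.

16


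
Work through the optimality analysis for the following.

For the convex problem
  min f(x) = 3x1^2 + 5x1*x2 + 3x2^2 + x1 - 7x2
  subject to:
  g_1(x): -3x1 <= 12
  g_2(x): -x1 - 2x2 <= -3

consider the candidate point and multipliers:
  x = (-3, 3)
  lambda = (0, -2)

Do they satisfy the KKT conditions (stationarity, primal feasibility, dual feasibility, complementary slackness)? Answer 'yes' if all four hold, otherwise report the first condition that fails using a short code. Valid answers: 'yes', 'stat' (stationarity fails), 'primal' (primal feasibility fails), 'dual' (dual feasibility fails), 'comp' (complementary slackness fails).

Gradient of f: grad f(x) = Q x + c = (-2, -4)
Constraint values g_i(x) = a_i^T x - b_i:
  g_1((-3, 3)) = -3
  g_2((-3, 3)) = 0
Stationarity residual: grad f(x) + sum_i lambda_i a_i = (0, 0)
  -> stationarity OK
Primal feasibility (all g_i <= 0): OK
Dual feasibility (all lambda_i >= 0): FAILS
Complementary slackness (lambda_i * g_i(x) = 0 for all i): OK

Verdict: the first failing condition is dual_feasibility -> dual.

dual


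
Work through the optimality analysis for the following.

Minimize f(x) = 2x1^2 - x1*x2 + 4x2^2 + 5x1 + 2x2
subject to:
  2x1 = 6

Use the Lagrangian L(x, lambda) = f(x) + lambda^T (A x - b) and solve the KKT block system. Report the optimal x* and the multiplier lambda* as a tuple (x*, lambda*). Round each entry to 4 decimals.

Form the Lagrangian:
  L(x, lambda) = (1/2) x^T Q x + c^T x + lambda^T (A x - b)
Stationarity (grad_x L = 0): Q x + c + A^T lambda = 0.
Primal feasibility: A x = b.

This gives the KKT block system:
  [ Q   A^T ] [ x     ]   [-c ]
  [ A    0  ] [ lambda ] = [ b ]

Solving the linear system:
  x*      = (3, 0.125)
  lambda* = (-8.4375)
  f(x*)   = 32.9375

x* = (3, 0.125), lambda* = (-8.4375)


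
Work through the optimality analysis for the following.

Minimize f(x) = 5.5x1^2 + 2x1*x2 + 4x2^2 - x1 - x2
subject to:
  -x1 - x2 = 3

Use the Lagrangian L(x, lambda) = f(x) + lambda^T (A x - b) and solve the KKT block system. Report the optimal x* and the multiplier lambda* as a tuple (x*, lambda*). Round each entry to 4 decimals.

Form the Lagrangian:
  L(x, lambda) = (1/2) x^T Q x + c^T x + lambda^T (A x - b)
Stationarity (grad_x L = 0): Q x + c + A^T lambda = 0.
Primal feasibility: A x = b.

This gives the KKT block system:
  [ Q   A^T ] [ x     ]   [-c ]
  [ A    0  ] [ lambda ] = [ b ]

Solving the linear system:
  x*      = (-1.2, -1.8)
  lambda* = (-17.8)
  f(x*)   = 28.2

x* = (-1.2, -1.8), lambda* = (-17.8)


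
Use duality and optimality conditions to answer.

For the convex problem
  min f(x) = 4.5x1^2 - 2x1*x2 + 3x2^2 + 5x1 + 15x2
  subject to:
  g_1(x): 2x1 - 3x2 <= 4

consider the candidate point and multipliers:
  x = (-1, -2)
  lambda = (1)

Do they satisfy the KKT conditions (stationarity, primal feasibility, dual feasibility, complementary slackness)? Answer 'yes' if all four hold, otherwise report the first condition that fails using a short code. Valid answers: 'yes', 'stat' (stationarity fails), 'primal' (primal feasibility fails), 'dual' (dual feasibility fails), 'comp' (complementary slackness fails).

Gradient of f: grad f(x) = Q x + c = (0, 5)
Constraint values g_i(x) = a_i^T x - b_i:
  g_1((-1, -2)) = 0
Stationarity residual: grad f(x) + sum_i lambda_i a_i = (2, 2)
  -> stationarity FAILS
Primal feasibility (all g_i <= 0): OK
Dual feasibility (all lambda_i >= 0): OK
Complementary slackness (lambda_i * g_i(x) = 0 for all i): OK

Verdict: the first failing condition is stationarity -> stat.

stat


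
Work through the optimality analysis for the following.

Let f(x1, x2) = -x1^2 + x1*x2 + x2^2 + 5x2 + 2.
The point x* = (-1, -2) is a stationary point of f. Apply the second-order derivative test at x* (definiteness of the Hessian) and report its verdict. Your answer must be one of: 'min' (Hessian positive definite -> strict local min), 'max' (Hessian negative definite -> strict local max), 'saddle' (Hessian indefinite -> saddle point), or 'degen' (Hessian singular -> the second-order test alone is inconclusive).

Compute the Hessian H = grad^2 f:
  H = [[-2, 1], [1, 2]]
Verify stationarity: grad f(x*) = H x* + g = (0, 0).
Eigenvalues of H: -2.2361, 2.2361.
Eigenvalues have mixed signs, so H is indefinite -> x* is a saddle point.

saddle


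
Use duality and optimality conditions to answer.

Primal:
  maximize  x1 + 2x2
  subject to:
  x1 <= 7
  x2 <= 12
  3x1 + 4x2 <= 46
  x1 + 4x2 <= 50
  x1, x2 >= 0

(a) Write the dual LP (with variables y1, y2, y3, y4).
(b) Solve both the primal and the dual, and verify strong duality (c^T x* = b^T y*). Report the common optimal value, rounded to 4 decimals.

The standard primal-dual pair for 'max c^T x s.t. A x <= b, x >= 0' is:
  Dual:  min b^T y  s.t.  A^T y >= c,  y >= 0.

So the dual LP is:
  minimize  7y1 + 12y2 + 46y3 + 50y4
  subject to:
    y1 + 3y3 + y4 >= 1
    y2 + 4y3 + 4y4 >= 2
    y1, y2, y3, y4 >= 0

Solving the primal: x* = (0, 11.5).
  primal value c^T x* = 23.
Solving the dual: y* = (0, 0, 0.5, 0).
  dual value b^T y* = 23.
Strong duality: c^T x* = b^T y*. Confirmed.

23


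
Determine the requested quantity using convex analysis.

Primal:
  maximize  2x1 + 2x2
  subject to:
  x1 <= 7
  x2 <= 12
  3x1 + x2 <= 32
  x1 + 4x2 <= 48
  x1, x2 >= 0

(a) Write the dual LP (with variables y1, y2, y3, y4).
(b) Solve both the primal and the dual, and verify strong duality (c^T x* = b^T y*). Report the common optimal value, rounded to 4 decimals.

The standard primal-dual pair for 'max c^T x s.t. A x <= b, x >= 0' is:
  Dual:  min b^T y  s.t.  A^T y >= c,  y >= 0.

So the dual LP is:
  minimize  7y1 + 12y2 + 32y3 + 48y4
  subject to:
    y1 + 3y3 + y4 >= 2
    y2 + y3 + 4y4 >= 2
    y1, y2, y3, y4 >= 0

Solving the primal: x* = (7, 10.25).
  primal value c^T x* = 34.5.
Solving the dual: y* = (1.5, 0, 0, 0.5).
  dual value b^T y* = 34.5.
Strong duality: c^T x* = b^T y*. Confirmed.

34.5


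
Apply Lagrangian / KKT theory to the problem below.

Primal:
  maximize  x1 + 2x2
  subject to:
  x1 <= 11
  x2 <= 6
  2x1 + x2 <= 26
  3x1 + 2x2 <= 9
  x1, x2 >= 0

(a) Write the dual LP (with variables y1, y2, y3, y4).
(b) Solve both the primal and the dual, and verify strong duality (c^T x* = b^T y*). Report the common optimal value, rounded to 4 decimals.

The standard primal-dual pair for 'max c^T x s.t. A x <= b, x >= 0' is:
  Dual:  min b^T y  s.t.  A^T y >= c,  y >= 0.

So the dual LP is:
  minimize  11y1 + 6y2 + 26y3 + 9y4
  subject to:
    y1 + 2y3 + 3y4 >= 1
    y2 + y3 + 2y4 >= 2
    y1, y2, y3, y4 >= 0

Solving the primal: x* = (0, 4.5).
  primal value c^T x* = 9.
Solving the dual: y* = (0, 0, 0, 1).
  dual value b^T y* = 9.
Strong duality: c^T x* = b^T y*. Confirmed.

9


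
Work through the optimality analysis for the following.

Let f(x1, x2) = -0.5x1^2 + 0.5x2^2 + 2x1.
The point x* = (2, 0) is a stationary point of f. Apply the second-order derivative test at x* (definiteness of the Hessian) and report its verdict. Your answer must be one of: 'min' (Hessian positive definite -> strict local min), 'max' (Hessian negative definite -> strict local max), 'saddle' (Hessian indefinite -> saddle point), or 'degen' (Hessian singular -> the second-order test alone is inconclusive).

Compute the Hessian H = grad^2 f:
  H = [[-1, 0], [0, 1]]
Verify stationarity: grad f(x*) = H x* + g = (0, 0).
Eigenvalues of H: -1, 1.
Eigenvalues have mixed signs, so H is indefinite -> x* is a saddle point.

saddle


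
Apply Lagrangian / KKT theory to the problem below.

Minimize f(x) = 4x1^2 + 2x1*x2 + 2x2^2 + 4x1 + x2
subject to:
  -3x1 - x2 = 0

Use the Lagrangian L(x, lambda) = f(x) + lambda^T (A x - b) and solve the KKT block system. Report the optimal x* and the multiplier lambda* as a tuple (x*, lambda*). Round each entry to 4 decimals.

Form the Lagrangian:
  L(x, lambda) = (1/2) x^T Q x + c^T x + lambda^T (A x - b)
Stationarity (grad_x L = 0): Q x + c + A^T lambda = 0.
Primal feasibility: A x = b.

This gives the KKT block system:
  [ Q   A^T ] [ x     ]   [-c ]
  [ A    0  ] [ lambda ] = [ b ]

Solving the linear system:
  x*      = (-0.0312, 0.0938)
  lambda* = (1.3125)
  f(x*)   = -0.0156

x* = (-0.0312, 0.0938), lambda* = (1.3125)


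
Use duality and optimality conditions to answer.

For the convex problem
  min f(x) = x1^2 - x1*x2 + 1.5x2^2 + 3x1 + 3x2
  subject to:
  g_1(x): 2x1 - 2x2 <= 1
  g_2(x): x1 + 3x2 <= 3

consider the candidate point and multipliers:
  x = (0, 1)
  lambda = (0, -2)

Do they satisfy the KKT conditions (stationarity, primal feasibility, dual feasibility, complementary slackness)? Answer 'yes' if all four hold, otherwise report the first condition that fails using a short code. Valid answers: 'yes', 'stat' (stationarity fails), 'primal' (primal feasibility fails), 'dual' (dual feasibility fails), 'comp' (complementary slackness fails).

Gradient of f: grad f(x) = Q x + c = (2, 6)
Constraint values g_i(x) = a_i^T x - b_i:
  g_1((0, 1)) = -3
  g_2((0, 1)) = 0
Stationarity residual: grad f(x) + sum_i lambda_i a_i = (0, 0)
  -> stationarity OK
Primal feasibility (all g_i <= 0): OK
Dual feasibility (all lambda_i >= 0): FAILS
Complementary slackness (lambda_i * g_i(x) = 0 for all i): OK

Verdict: the first failing condition is dual_feasibility -> dual.

dual


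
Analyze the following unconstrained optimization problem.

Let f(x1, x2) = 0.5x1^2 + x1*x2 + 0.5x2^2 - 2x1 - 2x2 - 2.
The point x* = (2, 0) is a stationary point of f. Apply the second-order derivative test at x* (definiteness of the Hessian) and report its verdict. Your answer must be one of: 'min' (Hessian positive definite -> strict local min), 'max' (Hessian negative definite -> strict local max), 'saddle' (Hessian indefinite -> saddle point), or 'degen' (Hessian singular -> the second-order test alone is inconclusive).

Compute the Hessian H = grad^2 f:
  H = [[1, 1], [1, 1]]
Verify stationarity: grad f(x*) = H x* + g = (0, 0).
Eigenvalues of H: 0, 2.
H has a zero eigenvalue (singular; positive semidefinite but not definite), so H is neither positive definite, negative definite, nor indefinite. The second-order test alone is inconclusive -> degen.
(Indeed, f is constant along the null direction of H through x*, so x* is not a strict local extremum.)

degen


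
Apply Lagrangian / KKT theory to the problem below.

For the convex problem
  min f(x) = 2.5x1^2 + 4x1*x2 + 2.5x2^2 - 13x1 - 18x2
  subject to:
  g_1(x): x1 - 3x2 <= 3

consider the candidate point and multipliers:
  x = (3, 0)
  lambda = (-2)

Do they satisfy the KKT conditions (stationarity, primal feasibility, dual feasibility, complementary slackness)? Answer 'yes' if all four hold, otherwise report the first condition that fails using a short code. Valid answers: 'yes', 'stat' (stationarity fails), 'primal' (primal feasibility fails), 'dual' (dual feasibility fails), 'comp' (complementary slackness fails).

Gradient of f: grad f(x) = Q x + c = (2, -6)
Constraint values g_i(x) = a_i^T x - b_i:
  g_1((3, 0)) = 0
Stationarity residual: grad f(x) + sum_i lambda_i a_i = (0, 0)
  -> stationarity OK
Primal feasibility (all g_i <= 0): OK
Dual feasibility (all lambda_i >= 0): FAILS
Complementary slackness (lambda_i * g_i(x) = 0 for all i): OK

Verdict: the first failing condition is dual_feasibility -> dual.

dual


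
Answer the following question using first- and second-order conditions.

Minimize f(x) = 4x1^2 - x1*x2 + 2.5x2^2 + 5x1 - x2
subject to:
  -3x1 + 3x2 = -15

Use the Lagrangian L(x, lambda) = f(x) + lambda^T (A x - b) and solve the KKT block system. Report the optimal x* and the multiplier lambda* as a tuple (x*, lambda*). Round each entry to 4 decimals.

Form the Lagrangian:
  L(x, lambda) = (1/2) x^T Q x + c^T x + lambda^T (A x - b)
Stationarity (grad_x L = 0): Q x + c + A^T lambda = 0.
Primal feasibility: A x = b.

This gives the KKT block system:
  [ Q   A^T ] [ x     ]   [-c ]
  [ A    0  ] [ lambda ] = [ b ]

Solving the linear system:
  x*      = (1.4545, -3.5455)
  lambda* = (6.7273)
  f(x*)   = 55.8636

x* = (1.4545, -3.5455), lambda* = (6.7273)


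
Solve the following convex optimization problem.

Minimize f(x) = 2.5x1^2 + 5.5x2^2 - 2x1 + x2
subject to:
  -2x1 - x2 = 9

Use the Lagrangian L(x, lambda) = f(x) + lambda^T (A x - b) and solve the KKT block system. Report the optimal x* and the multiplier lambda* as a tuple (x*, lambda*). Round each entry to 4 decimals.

Form the Lagrangian:
  L(x, lambda) = (1/2) x^T Q x + c^T x + lambda^T (A x - b)
Stationarity (grad_x L = 0): Q x + c + A^T lambda = 0.
Primal feasibility: A x = b.

This gives the KKT block system:
  [ Q   A^T ] [ x     ]   [-c ]
  [ A    0  ] [ lambda ] = [ b ]

Solving the linear system:
  x*      = (-3.9592, -1.0816)
  lambda* = (-10.898)
  f(x*)   = 52.4592

x* = (-3.9592, -1.0816), lambda* = (-10.898)


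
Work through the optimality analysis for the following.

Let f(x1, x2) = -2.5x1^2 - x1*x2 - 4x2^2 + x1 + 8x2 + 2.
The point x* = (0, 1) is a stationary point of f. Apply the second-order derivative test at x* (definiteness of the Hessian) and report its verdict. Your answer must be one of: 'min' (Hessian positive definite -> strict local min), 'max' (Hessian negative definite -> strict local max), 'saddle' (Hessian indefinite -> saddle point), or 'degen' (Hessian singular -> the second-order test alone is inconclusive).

Compute the Hessian H = grad^2 f:
  H = [[-5, -1], [-1, -8]]
Verify stationarity: grad f(x*) = H x* + g = (0, 0).
Eigenvalues of H: -8.3028, -4.6972.
Both eigenvalues < 0, so H is negative definite -> x* is a strict local max.

max


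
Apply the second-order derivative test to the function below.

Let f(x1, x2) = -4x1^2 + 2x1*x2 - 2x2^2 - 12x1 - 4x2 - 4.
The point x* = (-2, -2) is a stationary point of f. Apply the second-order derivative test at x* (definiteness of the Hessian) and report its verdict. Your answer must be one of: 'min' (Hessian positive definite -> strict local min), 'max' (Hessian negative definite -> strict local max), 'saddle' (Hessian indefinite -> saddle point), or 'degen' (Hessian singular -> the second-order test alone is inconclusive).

Compute the Hessian H = grad^2 f:
  H = [[-8, 2], [2, -4]]
Verify stationarity: grad f(x*) = H x* + g = (0, 0).
Eigenvalues of H: -8.8284, -3.1716.
Both eigenvalues < 0, so H is negative definite -> x* is a strict local max.

max


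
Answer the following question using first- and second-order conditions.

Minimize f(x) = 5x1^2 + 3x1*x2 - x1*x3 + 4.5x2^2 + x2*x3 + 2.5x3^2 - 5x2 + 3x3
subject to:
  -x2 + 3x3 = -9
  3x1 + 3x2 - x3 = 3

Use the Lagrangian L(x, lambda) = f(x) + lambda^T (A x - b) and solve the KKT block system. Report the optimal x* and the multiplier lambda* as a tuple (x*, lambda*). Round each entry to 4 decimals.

Form the Lagrangian:
  L(x, lambda) = (1/2) x^T Q x + c^T x + lambda^T (A x - b)
Stationarity (grad_x L = 0): Q x + c + A^T lambda = 0.
Primal feasibility: A x = b.

This gives the KKT block system:
  [ Q   A^T ] [ x     ]   [-c ]
  [ A    0  ] [ lambda ] = [ b ]

Solving the linear system:
  x*      = (-0.9742, 1.0959, -2.6347)
  lambda* = (3.1255, 1.2731)
  f(x*)   = 5.4631

x* = (-0.9742, 1.0959, -2.6347), lambda* = (3.1255, 1.2731)


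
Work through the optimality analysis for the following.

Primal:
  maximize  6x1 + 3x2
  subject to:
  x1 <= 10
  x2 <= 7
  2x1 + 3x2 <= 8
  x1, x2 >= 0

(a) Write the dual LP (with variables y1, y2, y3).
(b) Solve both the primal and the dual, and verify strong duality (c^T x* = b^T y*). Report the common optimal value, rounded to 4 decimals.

The standard primal-dual pair for 'max c^T x s.t. A x <= b, x >= 0' is:
  Dual:  min b^T y  s.t.  A^T y >= c,  y >= 0.

So the dual LP is:
  minimize  10y1 + 7y2 + 8y3
  subject to:
    y1 + 2y3 >= 6
    y2 + 3y3 >= 3
    y1, y2, y3 >= 0

Solving the primal: x* = (4, 0).
  primal value c^T x* = 24.
Solving the dual: y* = (0, 0, 3).
  dual value b^T y* = 24.
Strong duality: c^T x* = b^T y*. Confirmed.

24


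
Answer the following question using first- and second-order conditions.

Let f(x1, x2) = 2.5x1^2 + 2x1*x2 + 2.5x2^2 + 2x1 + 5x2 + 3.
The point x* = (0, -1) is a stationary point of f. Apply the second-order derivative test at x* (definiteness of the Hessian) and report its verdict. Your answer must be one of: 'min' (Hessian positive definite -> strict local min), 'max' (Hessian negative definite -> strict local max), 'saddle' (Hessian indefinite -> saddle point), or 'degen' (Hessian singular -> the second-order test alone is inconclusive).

Compute the Hessian H = grad^2 f:
  H = [[5, 2], [2, 5]]
Verify stationarity: grad f(x*) = H x* + g = (0, 0).
Eigenvalues of H: 3, 7.
Both eigenvalues > 0, so H is positive definite -> x* is a strict local min.

min


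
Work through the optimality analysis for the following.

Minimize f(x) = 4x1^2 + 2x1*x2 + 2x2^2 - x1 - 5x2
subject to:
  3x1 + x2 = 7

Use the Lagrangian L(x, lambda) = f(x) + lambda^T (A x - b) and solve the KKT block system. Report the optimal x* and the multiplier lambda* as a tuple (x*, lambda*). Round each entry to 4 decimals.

Form the Lagrangian:
  L(x, lambda) = (1/2) x^T Q x + c^T x + lambda^T (A x - b)
Stationarity (grad_x L = 0): Q x + c + A^T lambda = 0.
Primal feasibility: A x = b.

This gives the KKT block system:
  [ Q   A^T ] [ x     ]   [-c ]
  [ A    0  ] [ lambda ] = [ b ]

Solving the linear system:
  x*      = (1.75, 1.75)
  lambda* = (-5.5)
  f(x*)   = 14

x* = (1.75, 1.75), lambda* = (-5.5)


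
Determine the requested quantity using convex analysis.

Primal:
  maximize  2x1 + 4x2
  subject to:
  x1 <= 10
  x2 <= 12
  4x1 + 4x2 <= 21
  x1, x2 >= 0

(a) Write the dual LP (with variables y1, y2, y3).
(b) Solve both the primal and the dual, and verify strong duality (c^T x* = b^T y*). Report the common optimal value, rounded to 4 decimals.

The standard primal-dual pair for 'max c^T x s.t. A x <= b, x >= 0' is:
  Dual:  min b^T y  s.t.  A^T y >= c,  y >= 0.

So the dual LP is:
  minimize  10y1 + 12y2 + 21y3
  subject to:
    y1 + 4y3 >= 2
    y2 + 4y3 >= 4
    y1, y2, y3 >= 0

Solving the primal: x* = (0, 5.25).
  primal value c^T x* = 21.
Solving the dual: y* = (0, 0, 1).
  dual value b^T y* = 21.
Strong duality: c^T x* = b^T y*. Confirmed.

21


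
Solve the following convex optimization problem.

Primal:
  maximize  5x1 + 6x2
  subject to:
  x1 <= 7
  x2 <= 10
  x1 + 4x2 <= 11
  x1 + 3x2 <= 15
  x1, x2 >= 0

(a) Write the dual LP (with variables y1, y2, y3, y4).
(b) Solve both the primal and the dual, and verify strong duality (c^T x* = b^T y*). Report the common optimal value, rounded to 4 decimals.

The standard primal-dual pair for 'max c^T x s.t. A x <= b, x >= 0' is:
  Dual:  min b^T y  s.t.  A^T y >= c,  y >= 0.

So the dual LP is:
  minimize  7y1 + 10y2 + 11y3 + 15y4
  subject to:
    y1 + y3 + y4 >= 5
    y2 + 4y3 + 3y4 >= 6
    y1, y2, y3, y4 >= 0

Solving the primal: x* = (7, 1).
  primal value c^T x* = 41.
Solving the dual: y* = (3.5, 0, 1.5, 0).
  dual value b^T y* = 41.
Strong duality: c^T x* = b^T y*. Confirmed.

41
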